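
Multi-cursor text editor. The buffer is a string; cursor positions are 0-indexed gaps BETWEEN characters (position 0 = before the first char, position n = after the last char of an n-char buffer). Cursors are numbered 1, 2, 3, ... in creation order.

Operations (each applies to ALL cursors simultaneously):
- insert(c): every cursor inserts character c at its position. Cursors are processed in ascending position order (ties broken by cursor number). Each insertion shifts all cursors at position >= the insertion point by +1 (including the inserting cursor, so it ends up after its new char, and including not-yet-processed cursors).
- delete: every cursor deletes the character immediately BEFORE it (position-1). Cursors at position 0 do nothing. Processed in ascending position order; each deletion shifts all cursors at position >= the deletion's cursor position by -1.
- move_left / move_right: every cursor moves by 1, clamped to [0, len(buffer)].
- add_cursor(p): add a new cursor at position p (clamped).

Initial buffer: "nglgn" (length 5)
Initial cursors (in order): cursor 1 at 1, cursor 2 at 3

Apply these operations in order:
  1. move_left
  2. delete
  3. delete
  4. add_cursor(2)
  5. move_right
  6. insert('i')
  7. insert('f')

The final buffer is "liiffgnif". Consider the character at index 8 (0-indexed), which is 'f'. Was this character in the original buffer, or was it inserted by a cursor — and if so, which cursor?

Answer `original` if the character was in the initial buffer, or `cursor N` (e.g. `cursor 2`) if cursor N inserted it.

Answer: cursor 3

Derivation:
After op 1 (move_left): buffer="nglgn" (len 5), cursors c1@0 c2@2, authorship .....
After op 2 (delete): buffer="nlgn" (len 4), cursors c1@0 c2@1, authorship ....
After op 3 (delete): buffer="lgn" (len 3), cursors c1@0 c2@0, authorship ...
After op 4 (add_cursor(2)): buffer="lgn" (len 3), cursors c1@0 c2@0 c3@2, authorship ...
After op 5 (move_right): buffer="lgn" (len 3), cursors c1@1 c2@1 c3@3, authorship ...
After op 6 (insert('i')): buffer="liigni" (len 6), cursors c1@3 c2@3 c3@6, authorship .12..3
After op 7 (insert('f')): buffer="liiffgnif" (len 9), cursors c1@5 c2@5 c3@9, authorship .1212..33
Authorship (.=original, N=cursor N): . 1 2 1 2 . . 3 3
Index 8: author = 3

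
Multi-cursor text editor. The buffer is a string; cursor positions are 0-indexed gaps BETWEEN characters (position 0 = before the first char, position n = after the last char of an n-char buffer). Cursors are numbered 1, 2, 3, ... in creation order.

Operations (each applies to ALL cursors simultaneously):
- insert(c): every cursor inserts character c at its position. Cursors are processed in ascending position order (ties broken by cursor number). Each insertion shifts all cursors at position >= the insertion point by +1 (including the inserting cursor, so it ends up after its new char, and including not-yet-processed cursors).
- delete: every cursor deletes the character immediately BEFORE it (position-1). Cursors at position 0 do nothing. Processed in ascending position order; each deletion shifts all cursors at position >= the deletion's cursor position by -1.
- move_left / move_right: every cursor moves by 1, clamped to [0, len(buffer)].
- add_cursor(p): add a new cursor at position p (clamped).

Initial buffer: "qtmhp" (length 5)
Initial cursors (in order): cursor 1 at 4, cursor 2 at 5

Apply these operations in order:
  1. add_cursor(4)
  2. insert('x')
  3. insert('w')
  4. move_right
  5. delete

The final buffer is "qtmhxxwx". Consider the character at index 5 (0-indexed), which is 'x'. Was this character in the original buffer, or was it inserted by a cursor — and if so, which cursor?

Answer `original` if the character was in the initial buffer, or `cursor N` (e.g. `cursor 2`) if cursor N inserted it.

Answer: cursor 3

Derivation:
After op 1 (add_cursor(4)): buffer="qtmhp" (len 5), cursors c1@4 c3@4 c2@5, authorship .....
After op 2 (insert('x')): buffer="qtmhxxpx" (len 8), cursors c1@6 c3@6 c2@8, authorship ....13.2
After op 3 (insert('w')): buffer="qtmhxxwwpxw" (len 11), cursors c1@8 c3@8 c2@11, authorship ....1313.22
After op 4 (move_right): buffer="qtmhxxwwpxw" (len 11), cursors c1@9 c3@9 c2@11, authorship ....1313.22
After op 5 (delete): buffer="qtmhxxwx" (len 8), cursors c1@7 c3@7 c2@8, authorship ....1312
Authorship (.=original, N=cursor N): . . . . 1 3 1 2
Index 5: author = 3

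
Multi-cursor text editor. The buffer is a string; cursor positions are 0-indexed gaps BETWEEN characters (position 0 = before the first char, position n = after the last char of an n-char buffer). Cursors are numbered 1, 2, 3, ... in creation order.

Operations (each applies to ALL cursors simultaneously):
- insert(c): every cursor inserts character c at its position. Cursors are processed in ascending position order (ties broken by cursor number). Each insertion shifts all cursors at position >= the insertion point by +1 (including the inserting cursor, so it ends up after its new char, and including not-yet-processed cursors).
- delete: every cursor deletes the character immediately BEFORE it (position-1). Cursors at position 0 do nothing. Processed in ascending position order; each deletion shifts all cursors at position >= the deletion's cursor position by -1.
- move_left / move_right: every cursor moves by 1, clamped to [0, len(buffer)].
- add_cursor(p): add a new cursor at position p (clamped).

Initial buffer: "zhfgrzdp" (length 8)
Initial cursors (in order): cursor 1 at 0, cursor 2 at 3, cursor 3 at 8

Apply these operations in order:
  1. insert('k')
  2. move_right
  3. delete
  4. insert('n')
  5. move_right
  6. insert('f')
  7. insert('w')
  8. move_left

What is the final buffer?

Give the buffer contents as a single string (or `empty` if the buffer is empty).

Answer: knhfwfknrfwzdpnfw

Derivation:
After op 1 (insert('k')): buffer="kzhfkgrzdpk" (len 11), cursors c1@1 c2@5 c3@11, authorship 1...2.....3
After op 2 (move_right): buffer="kzhfkgrzdpk" (len 11), cursors c1@2 c2@6 c3@11, authorship 1...2.....3
After op 3 (delete): buffer="khfkrzdp" (len 8), cursors c1@1 c2@4 c3@8, authorship 1..2....
After op 4 (insert('n')): buffer="knhfknrzdpn" (len 11), cursors c1@2 c2@6 c3@11, authorship 11..22....3
After op 5 (move_right): buffer="knhfknrzdpn" (len 11), cursors c1@3 c2@7 c3@11, authorship 11..22....3
After op 6 (insert('f')): buffer="knhffknrfzdpnf" (len 14), cursors c1@4 c2@9 c3@14, authorship 11.1.22.2...33
After op 7 (insert('w')): buffer="knhfwfknrfwzdpnfw" (len 17), cursors c1@5 c2@11 c3@17, authorship 11.11.22.22...333
After op 8 (move_left): buffer="knhfwfknrfwzdpnfw" (len 17), cursors c1@4 c2@10 c3@16, authorship 11.11.22.22...333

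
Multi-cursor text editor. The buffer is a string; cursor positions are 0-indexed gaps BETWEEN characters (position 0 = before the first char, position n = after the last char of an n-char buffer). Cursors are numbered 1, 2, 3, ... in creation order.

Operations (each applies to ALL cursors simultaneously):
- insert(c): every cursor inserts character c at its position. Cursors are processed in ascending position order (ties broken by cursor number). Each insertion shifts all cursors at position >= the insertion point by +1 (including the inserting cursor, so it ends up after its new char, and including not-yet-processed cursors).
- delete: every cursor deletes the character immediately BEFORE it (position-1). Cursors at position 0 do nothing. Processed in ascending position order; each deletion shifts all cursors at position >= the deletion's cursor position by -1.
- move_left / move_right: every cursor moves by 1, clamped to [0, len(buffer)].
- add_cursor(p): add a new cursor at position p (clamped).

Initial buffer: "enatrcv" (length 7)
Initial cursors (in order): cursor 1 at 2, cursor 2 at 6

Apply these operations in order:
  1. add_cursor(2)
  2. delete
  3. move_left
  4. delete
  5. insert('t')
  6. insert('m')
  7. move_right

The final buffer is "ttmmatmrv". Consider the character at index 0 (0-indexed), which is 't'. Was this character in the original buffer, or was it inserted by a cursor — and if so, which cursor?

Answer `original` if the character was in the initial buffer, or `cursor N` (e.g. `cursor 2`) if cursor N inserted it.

After op 1 (add_cursor(2)): buffer="enatrcv" (len 7), cursors c1@2 c3@2 c2@6, authorship .......
After op 2 (delete): buffer="atrv" (len 4), cursors c1@0 c3@0 c2@3, authorship ....
After op 3 (move_left): buffer="atrv" (len 4), cursors c1@0 c3@0 c2@2, authorship ....
After op 4 (delete): buffer="arv" (len 3), cursors c1@0 c3@0 c2@1, authorship ...
After op 5 (insert('t')): buffer="ttatrv" (len 6), cursors c1@2 c3@2 c2@4, authorship 13.2..
After op 6 (insert('m')): buffer="ttmmatmrv" (len 9), cursors c1@4 c3@4 c2@7, authorship 1313.22..
After op 7 (move_right): buffer="ttmmatmrv" (len 9), cursors c1@5 c3@5 c2@8, authorship 1313.22..
Authorship (.=original, N=cursor N): 1 3 1 3 . 2 2 . .
Index 0: author = 1

Answer: cursor 1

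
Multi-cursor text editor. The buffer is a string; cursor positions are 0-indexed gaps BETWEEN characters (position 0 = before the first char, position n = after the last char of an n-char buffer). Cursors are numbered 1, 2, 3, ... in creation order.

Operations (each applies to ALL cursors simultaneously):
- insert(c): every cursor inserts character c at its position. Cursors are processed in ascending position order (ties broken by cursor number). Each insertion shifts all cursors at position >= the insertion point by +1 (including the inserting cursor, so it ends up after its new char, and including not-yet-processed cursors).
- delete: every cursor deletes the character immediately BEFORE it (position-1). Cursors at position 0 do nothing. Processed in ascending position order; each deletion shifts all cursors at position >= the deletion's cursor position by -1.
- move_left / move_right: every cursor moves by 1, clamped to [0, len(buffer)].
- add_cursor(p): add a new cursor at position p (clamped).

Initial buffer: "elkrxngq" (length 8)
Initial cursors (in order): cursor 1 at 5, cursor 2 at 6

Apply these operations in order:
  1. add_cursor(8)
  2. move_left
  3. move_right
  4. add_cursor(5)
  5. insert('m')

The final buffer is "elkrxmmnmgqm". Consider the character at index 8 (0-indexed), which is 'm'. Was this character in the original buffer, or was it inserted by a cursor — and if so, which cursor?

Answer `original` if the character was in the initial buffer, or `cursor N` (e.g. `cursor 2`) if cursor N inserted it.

Answer: cursor 2

Derivation:
After op 1 (add_cursor(8)): buffer="elkrxngq" (len 8), cursors c1@5 c2@6 c3@8, authorship ........
After op 2 (move_left): buffer="elkrxngq" (len 8), cursors c1@4 c2@5 c3@7, authorship ........
After op 3 (move_right): buffer="elkrxngq" (len 8), cursors c1@5 c2@6 c3@8, authorship ........
After op 4 (add_cursor(5)): buffer="elkrxngq" (len 8), cursors c1@5 c4@5 c2@6 c3@8, authorship ........
After op 5 (insert('m')): buffer="elkrxmmnmgqm" (len 12), cursors c1@7 c4@7 c2@9 c3@12, authorship .....14.2..3
Authorship (.=original, N=cursor N): . . . . . 1 4 . 2 . . 3
Index 8: author = 2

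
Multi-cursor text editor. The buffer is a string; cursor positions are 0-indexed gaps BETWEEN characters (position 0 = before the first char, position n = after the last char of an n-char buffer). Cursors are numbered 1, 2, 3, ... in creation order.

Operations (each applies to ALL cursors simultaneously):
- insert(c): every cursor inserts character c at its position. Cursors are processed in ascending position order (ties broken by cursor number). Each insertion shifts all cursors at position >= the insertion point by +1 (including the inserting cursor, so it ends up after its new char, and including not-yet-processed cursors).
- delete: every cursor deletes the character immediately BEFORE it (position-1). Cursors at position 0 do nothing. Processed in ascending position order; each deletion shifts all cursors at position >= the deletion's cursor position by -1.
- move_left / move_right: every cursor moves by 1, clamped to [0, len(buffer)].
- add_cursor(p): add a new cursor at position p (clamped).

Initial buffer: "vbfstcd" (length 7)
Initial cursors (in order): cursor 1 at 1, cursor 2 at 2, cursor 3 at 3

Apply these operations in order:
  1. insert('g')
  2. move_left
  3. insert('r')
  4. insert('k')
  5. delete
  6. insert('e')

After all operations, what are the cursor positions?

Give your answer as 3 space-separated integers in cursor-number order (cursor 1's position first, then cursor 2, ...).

Answer: 3 7 11

Derivation:
After op 1 (insert('g')): buffer="vgbgfgstcd" (len 10), cursors c1@2 c2@4 c3@6, authorship .1.2.3....
After op 2 (move_left): buffer="vgbgfgstcd" (len 10), cursors c1@1 c2@3 c3@5, authorship .1.2.3....
After op 3 (insert('r')): buffer="vrgbrgfrgstcd" (len 13), cursors c1@2 c2@5 c3@8, authorship .11.22.33....
After op 4 (insert('k')): buffer="vrkgbrkgfrkgstcd" (len 16), cursors c1@3 c2@7 c3@11, authorship .111.222.333....
After op 5 (delete): buffer="vrgbrgfrgstcd" (len 13), cursors c1@2 c2@5 c3@8, authorship .11.22.33....
After op 6 (insert('e')): buffer="vregbregfregstcd" (len 16), cursors c1@3 c2@7 c3@11, authorship .111.222.333....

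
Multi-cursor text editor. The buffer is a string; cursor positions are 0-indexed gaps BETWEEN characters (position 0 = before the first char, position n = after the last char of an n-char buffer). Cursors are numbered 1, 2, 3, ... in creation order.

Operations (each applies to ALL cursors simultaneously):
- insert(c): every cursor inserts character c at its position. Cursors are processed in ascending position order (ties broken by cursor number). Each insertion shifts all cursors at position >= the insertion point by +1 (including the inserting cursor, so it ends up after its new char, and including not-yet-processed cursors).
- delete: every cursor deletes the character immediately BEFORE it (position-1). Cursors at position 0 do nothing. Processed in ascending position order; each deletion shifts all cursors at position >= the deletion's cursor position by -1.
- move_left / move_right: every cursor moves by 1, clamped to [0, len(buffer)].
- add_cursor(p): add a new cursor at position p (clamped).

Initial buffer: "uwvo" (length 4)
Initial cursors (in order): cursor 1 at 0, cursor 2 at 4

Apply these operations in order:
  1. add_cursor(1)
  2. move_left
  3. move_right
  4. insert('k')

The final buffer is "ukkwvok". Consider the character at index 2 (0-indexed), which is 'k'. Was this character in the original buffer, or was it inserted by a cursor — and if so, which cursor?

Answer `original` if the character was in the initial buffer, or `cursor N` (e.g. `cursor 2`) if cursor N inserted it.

Answer: cursor 3

Derivation:
After op 1 (add_cursor(1)): buffer="uwvo" (len 4), cursors c1@0 c3@1 c2@4, authorship ....
After op 2 (move_left): buffer="uwvo" (len 4), cursors c1@0 c3@0 c2@3, authorship ....
After op 3 (move_right): buffer="uwvo" (len 4), cursors c1@1 c3@1 c2@4, authorship ....
After op 4 (insert('k')): buffer="ukkwvok" (len 7), cursors c1@3 c3@3 c2@7, authorship .13...2
Authorship (.=original, N=cursor N): . 1 3 . . . 2
Index 2: author = 3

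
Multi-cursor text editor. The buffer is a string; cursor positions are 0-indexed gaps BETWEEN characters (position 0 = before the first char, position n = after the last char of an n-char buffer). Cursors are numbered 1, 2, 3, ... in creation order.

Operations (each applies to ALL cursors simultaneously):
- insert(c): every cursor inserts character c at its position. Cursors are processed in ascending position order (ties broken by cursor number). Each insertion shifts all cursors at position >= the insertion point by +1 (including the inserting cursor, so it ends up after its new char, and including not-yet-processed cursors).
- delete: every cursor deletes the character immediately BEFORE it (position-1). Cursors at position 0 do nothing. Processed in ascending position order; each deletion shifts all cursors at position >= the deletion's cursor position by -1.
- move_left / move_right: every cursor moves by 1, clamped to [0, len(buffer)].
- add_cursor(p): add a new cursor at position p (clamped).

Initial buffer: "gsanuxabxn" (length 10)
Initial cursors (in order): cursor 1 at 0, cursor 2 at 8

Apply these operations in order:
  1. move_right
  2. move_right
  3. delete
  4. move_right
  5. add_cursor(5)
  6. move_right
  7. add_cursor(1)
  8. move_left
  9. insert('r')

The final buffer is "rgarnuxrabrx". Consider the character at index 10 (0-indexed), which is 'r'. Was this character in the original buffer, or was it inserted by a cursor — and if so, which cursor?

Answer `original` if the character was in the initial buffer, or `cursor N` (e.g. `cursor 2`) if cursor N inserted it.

Answer: cursor 2

Derivation:
After op 1 (move_right): buffer="gsanuxabxn" (len 10), cursors c1@1 c2@9, authorship ..........
After op 2 (move_right): buffer="gsanuxabxn" (len 10), cursors c1@2 c2@10, authorship ..........
After op 3 (delete): buffer="ganuxabx" (len 8), cursors c1@1 c2@8, authorship ........
After op 4 (move_right): buffer="ganuxabx" (len 8), cursors c1@2 c2@8, authorship ........
After op 5 (add_cursor(5)): buffer="ganuxabx" (len 8), cursors c1@2 c3@5 c2@8, authorship ........
After op 6 (move_right): buffer="ganuxabx" (len 8), cursors c1@3 c3@6 c2@8, authorship ........
After op 7 (add_cursor(1)): buffer="ganuxabx" (len 8), cursors c4@1 c1@3 c3@6 c2@8, authorship ........
After op 8 (move_left): buffer="ganuxabx" (len 8), cursors c4@0 c1@2 c3@5 c2@7, authorship ........
After op 9 (insert('r')): buffer="rgarnuxrabrx" (len 12), cursors c4@1 c1@4 c3@8 c2@11, authorship 4..1...3..2.
Authorship (.=original, N=cursor N): 4 . . 1 . . . 3 . . 2 .
Index 10: author = 2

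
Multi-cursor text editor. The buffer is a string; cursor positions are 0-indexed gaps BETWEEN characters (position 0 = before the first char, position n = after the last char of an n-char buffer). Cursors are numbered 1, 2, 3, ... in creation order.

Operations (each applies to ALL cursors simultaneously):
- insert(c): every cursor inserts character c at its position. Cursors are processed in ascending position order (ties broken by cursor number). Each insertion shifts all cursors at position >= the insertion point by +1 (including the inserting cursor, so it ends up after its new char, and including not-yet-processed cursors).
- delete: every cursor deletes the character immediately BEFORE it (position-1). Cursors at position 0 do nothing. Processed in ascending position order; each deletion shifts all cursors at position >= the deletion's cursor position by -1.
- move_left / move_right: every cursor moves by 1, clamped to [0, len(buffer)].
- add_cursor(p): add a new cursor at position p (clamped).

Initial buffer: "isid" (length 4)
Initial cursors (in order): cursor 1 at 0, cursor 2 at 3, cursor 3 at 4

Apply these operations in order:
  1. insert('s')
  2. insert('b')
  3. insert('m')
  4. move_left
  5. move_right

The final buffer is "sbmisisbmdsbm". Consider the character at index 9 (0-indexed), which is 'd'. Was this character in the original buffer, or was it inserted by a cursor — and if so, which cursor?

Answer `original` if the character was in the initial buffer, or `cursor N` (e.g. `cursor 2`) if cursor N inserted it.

Answer: original

Derivation:
After op 1 (insert('s')): buffer="sisisds" (len 7), cursors c1@1 c2@5 c3@7, authorship 1...2.3
After op 2 (insert('b')): buffer="sbisisbdsb" (len 10), cursors c1@2 c2@7 c3@10, authorship 11...22.33
After op 3 (insert('m')): buffer="sbmisisbmdsbm" (len 13), cursors c1@3 c2@9 c3@13, authorship 111...222.333
After op 4 (move_left): buffer="sbmisisbmdsbm" (len 13), cursors c1@2 c2@8 c3@12, authorship 111...222.333
After op 5 (move_right): buffer="sbmisisbmdsbm" (len 13), cursors c1@3 c2@9 c3@13, authorship 111...222.333
Authorship (.=original, N=cursor N): 1 1 1 . . . 2 2 2 . 3 3 3
Index 9: author = original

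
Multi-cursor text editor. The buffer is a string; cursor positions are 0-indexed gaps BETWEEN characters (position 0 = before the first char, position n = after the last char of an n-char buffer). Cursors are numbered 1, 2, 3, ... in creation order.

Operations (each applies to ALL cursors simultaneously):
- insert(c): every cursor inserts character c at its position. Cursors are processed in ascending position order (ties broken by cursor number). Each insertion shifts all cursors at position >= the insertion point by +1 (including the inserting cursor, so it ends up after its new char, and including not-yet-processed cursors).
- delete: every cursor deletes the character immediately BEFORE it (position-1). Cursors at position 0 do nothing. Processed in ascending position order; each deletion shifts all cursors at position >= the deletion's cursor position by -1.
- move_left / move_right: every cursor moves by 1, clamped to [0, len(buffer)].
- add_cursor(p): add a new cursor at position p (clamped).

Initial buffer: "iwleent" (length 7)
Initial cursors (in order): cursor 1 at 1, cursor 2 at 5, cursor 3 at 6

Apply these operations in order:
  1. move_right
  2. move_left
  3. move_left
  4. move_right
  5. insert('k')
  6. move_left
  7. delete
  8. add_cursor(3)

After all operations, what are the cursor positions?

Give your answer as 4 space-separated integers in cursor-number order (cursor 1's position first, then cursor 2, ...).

Answer: 0 4 5 3

Derivation:
After op 1 (move_right): buffer="iwleent" (len 7), cursors c1@2 c2@6 c3@7, authorship .......
After op 2 (move_left): buffer="iwleent" (len 7), cursors c1@1 c2@5 c3@6, authorship .......
After op 3 (move_left): buffer="iwleent" (len 7), cursors c1@0 c2@4 c3@5, authorship .......
After op 4 (move_right): buffer="iwleent" (len 7), cursors c1@1 c2@5 c3@6, authorship .......
After op 5 (insert('k')): buffer="ikwleeknkt" (len 10), cursors c1@2 c2@7 c3@9, authorship .1....2.3.
After op 6 (move_left): buffer="ikwleeknkt" (len 10), cursors c1@1 c2@6 c3@8, authorship .1....2.3.
After op 7 (delete): buffer="kwlekkt" (len 7), cursors c1@0 c2@4 c3@5, authorship 1...23.
After op 8 (add_cursor(3)): buffer="kwlekkt" (len 7), cursors c1@0 c4@3 c2@4 c3@5, authorship 1...23.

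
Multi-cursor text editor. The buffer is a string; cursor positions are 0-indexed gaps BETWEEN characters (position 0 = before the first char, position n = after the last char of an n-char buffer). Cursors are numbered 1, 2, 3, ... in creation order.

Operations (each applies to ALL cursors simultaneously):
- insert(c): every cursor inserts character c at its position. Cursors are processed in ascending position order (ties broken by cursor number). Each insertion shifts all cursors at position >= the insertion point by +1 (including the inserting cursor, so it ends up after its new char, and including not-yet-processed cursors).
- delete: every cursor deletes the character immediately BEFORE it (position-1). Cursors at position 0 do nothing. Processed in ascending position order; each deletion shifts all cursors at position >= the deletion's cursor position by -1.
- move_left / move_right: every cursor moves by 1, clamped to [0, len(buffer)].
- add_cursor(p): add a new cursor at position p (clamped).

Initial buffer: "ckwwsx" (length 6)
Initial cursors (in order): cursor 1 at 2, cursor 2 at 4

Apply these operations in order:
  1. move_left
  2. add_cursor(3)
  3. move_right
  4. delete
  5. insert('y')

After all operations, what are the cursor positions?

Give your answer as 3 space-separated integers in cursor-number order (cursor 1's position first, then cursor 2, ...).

After op 1 (move_left): buffer="ckwwsx" (len 6), cursors c1@1 c2@3, authorship ......
After op 2 (add_cursor(3)): buffer="ckwwsx" (len 6), cursors c1@1 c2@3 c3@3, authorship ......
After op 3 (move_right): buffer="ckwwsx" (len 6), cursors c1@2 c2@4 c3@4, authorship ......
After op 4 (delete): buffer="csx" (len 3), cursors c1@1 c2@1 c3@1, authorship ...
After op 5 (insert('y')): buffer="cyyysx" (len 6), cursors c1@4 c2@4 c3@4, authorship .123..

Answer: 4 4 4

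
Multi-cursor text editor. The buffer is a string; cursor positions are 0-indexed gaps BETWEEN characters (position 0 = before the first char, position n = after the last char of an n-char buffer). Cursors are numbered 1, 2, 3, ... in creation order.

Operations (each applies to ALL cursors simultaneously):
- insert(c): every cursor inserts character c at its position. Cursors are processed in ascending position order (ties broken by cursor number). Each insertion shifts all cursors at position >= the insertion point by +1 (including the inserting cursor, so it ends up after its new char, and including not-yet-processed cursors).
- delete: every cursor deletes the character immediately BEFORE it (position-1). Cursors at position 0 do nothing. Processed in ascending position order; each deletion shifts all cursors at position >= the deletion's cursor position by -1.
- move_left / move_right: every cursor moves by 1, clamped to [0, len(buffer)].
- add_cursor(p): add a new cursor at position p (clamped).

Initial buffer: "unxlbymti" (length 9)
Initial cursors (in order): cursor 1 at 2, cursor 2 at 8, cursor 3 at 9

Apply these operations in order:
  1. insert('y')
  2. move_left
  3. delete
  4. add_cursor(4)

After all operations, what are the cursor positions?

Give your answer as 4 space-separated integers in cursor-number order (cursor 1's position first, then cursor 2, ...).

After op 1 (insert('y')): buffer="unyxlbymtyiy" (len 12), cursors c1@3 c2@10 c3@12, authorship ..1......2.3
After op 2 (move_left): buffer="unyxlbymtyiy" (len 12), cursors c1@2 c2@9 c3@11, authorship ..1......2.3
After op 3 (delete): buffer="uyxlbymyy" (len 9), cursors c1@1 c2@7 c3@8, authorship .1.....23
After op 4 (add_cursor(4)): buffer="uyxlbymyy" (len 9), cursors c1@1 c4@4 c2@7 c3@8, authorship .1.....23

Answer: 1 7 8 4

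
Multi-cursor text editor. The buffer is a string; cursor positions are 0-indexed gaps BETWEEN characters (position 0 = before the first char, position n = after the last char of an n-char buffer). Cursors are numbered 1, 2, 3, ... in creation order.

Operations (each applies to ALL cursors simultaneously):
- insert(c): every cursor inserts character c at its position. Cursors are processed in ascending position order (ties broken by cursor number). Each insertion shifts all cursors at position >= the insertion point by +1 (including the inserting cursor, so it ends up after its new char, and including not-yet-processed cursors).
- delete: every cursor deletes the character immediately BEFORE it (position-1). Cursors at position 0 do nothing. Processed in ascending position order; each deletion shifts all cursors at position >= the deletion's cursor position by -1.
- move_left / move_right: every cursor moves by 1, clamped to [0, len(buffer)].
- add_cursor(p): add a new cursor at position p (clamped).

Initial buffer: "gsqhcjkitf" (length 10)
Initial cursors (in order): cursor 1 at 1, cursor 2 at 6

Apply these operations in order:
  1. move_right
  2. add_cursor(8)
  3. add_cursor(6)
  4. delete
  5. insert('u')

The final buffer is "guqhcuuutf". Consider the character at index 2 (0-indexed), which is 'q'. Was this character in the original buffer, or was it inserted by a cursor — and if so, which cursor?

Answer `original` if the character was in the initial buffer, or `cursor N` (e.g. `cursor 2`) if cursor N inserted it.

After op 1 (move_right): buffer="gsqhcjkitf" (len 10), cursors c1@2 c2@7, authorship ..........
After op 2 (add_cursor(8)): buffer="gsqhcjkitf" (len 10), cursors c1@2 c2@7 c3@8, authorship ..........
After op 3 (add_cursor(6)): buffer="gsqhcjkitf" (len 10), cursors c1@2 c4@6 c2@7 c3@8, authorship ..........
After op 4 (delete): buffer="gqhctf" (len 6), cursors c1@1 c2@4 c3@4 c4@4, authorship ......
After op 5 (insert('u')): buffer="guqhcuuutf" (len 10), cursors c1@2 c2@8 c3@8 c4@8, authorship .1...234..
Authorship (.=original, N=cursor N): . 1 . . . 2 3 4 . .
Index 2: author = original

Answer: original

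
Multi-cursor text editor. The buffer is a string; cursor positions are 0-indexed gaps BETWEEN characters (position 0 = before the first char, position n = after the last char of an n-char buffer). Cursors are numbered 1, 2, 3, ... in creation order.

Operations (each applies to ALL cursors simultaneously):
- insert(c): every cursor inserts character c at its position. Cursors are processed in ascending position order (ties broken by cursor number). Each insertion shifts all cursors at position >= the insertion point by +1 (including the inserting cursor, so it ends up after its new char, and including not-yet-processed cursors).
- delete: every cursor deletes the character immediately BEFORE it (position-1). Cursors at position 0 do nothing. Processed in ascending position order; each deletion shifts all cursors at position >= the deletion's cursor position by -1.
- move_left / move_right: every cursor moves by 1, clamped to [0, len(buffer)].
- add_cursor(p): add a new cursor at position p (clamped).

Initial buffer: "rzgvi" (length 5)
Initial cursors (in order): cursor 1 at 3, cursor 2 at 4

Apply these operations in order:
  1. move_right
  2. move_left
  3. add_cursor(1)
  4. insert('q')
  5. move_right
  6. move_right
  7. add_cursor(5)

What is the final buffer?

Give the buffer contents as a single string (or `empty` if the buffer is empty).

After op 1 (move_right): buffer="rzgvi" (len 5), cursors c1@4 c2@5, authorship .....
After op 2 (move_left): buffer="rzgvi" (len 5), cursors c1@3 c2@4, authorship .....
After op 3 (add_cursor(1)): buffer="rzgvi" (len 5), cursors c3@1 c1@3 c2@4, authorship .....
After op 4 (insert('q')): buffer="rqzgqvqi" (len 8), cursors c3@2 c1@5 c2@7, authorship .3..1.2.
After op 5 (move_right): buffer="rqzgqvqi" (len 8), cursors c3@3 c1@6 c2@8, authorship .3..1.2.
After op 6 (move_right): buffer="rqzgqvqi" (len 8), cursors c3@4 c1@7 c2@8, authorship .3..1.2.
After op 7 (add_cursor(5)): buffer="rqzgqvqi" (len 8), cursors c3@4 c4@5 c1@7 c2@8, authorship .3..1.2.

Answer: rqzgqvqi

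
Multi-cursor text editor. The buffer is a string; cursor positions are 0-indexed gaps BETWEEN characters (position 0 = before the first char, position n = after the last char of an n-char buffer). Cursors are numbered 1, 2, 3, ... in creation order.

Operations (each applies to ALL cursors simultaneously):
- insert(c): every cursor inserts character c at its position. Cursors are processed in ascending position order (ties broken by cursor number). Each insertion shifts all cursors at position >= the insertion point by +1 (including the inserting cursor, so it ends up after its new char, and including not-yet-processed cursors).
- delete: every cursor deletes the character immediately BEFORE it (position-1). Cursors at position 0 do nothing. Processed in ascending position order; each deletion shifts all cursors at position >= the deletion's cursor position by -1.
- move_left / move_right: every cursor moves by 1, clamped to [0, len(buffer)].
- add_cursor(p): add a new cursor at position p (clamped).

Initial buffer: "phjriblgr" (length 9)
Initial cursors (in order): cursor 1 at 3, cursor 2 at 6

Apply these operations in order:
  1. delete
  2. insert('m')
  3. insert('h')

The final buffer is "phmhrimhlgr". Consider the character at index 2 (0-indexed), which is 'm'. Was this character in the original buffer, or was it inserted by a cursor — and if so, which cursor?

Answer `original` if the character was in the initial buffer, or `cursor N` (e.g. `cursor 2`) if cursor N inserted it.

After op 1 (delete): buffer="phrilgr" (len 7), cursors c1@2 c2@4, authorship .......
After op 2 (insert('m')): buffer="phmrimlgr" (len 9), cursors c1@3 c2@6, authorship ..1..2...
After op 3 (insert('h')): buffer="phmhrimhlgr" (len 11), cursors c1@4 c2@8, authorship ..11..22...
Authorship (.=original, N=cursor N): . . 1 1 . . 2 2 . . .
Index 2: author = 1

Answer: cursor 1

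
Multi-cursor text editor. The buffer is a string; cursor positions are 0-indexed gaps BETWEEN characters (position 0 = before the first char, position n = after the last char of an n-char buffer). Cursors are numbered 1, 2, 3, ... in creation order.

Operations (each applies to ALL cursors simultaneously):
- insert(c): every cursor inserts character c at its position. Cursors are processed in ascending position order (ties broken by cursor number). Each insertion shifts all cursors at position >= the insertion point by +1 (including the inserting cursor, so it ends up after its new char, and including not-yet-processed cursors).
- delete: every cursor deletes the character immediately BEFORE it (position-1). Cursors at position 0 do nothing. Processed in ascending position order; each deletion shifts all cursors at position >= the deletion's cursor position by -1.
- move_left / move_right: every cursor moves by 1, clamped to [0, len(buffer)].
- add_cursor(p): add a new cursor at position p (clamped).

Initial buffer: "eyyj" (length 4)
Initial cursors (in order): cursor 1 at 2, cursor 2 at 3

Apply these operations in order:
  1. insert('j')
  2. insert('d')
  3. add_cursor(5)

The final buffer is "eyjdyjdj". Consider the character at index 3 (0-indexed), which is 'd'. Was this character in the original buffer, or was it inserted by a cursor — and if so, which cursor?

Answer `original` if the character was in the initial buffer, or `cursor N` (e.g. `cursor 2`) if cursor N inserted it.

Answer: cursor 1

Derivation:
After op 1 (insert('j')): buffer="eyjyjj" (len 6), cursors c1@3 c2@5, authorship ..1.2.
After op 2 (insert('d')): buffer="eyjdyjdj" (len 8), cursors c1@4 c2@7, authorship ..11.22.
After op 3 (add_cursor(5)): buffer="eyjdyjdj" (len 8), cursors c1@4 c3@5 c2@7, authorship ..11.22.
Authorship (.=original, N=cursor N): . . 1 1 . 2 2 .
Index 3: author = 1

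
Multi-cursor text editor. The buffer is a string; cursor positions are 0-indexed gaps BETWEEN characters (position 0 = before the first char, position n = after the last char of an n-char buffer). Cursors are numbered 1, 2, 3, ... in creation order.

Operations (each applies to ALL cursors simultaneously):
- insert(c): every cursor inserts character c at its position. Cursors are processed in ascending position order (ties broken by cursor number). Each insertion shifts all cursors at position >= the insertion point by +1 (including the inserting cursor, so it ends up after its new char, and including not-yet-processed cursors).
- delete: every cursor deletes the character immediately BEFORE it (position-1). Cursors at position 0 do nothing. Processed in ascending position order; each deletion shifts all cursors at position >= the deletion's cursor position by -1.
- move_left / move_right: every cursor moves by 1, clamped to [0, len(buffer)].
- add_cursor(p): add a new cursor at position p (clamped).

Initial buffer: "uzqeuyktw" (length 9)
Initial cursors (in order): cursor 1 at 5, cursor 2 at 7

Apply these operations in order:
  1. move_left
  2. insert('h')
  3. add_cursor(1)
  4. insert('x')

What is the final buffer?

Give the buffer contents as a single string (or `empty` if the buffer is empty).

Answer: uxzqehxuyhxktw

Derivation:
After op 1 (move_left): buffer="uzqeuyktw" (len 9), cursors c1@4 c2@6, authorship .........
After op 2 (insert('h')): buffer="uzqehuyhktw" (len 11), cursors c1@5 c2@8, authorship ....1..2...
After op 3 (add_cursor(1)): buffer="uzqehuyhktw" (len 11), cursors c3@1 c1@5 c2@8, authorship ....1..2...
After op 4 (insert('x')): buffer="uxzqehxuyhxktw" (len 14), cursors c3@2 c1@7 c2@11, authorship .3...11..22...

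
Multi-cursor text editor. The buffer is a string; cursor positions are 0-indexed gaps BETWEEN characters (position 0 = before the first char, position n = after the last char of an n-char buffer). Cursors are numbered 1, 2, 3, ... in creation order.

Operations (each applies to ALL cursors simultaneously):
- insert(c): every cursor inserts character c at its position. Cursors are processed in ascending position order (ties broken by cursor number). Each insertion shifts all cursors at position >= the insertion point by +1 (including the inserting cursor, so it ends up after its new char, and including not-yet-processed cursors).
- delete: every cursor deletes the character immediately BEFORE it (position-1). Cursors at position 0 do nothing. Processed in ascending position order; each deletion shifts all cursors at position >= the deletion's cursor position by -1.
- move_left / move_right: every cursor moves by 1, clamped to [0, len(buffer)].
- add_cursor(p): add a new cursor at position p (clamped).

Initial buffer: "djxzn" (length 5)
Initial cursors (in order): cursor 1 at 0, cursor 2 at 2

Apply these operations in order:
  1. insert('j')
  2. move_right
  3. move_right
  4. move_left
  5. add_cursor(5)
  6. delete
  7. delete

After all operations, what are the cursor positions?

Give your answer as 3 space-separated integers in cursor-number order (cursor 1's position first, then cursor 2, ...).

Answer: 0 0 0

Derivation:
After op 1 (insert('j')): buffer="jdjjxzn" (len 7), cursors c1@1 c2@4, authorship 1..2...
After op 2 (move_right): buffer="jdjjxzn" (len 7), cursors c1@2 c2@5, authorship 1..2...
After op 3 (move_right): buffer="jdjjxzn" (len 7), cursors c1@3 c2@6, authorship 1..2...
After op 4 (move_left): buffer="jdjjxzn" (len 7), cursors c1@2 c2@5, authorship 1..2...
After op 5 (add_cursor(5)): buffer="jdjjxzn" (len 7), cursors c1@2 c2@5 c3@5, authorship 1..2...
After op 6 (delete): buffer="jjzn" (len 4), cursors c1@1 c2@2 c3@2, authorship 1...
After op 7 (delete): buffer="zn" (len 2), cursors c1@0 c2@0 c3@0, authorship ..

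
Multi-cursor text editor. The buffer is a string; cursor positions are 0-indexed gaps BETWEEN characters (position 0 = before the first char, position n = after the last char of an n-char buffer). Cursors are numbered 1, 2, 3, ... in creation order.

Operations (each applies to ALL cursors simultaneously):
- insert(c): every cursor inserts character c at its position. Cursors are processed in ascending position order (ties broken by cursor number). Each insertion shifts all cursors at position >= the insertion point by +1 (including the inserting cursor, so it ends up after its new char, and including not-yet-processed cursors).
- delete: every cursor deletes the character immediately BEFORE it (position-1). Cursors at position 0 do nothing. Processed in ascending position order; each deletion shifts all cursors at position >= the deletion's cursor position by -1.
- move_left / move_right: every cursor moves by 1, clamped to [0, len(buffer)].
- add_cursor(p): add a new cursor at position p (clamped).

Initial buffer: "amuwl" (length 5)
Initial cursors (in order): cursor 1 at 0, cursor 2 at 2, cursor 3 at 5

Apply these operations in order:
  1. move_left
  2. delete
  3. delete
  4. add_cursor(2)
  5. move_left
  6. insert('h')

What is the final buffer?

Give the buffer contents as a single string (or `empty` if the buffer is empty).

Answer: hhhmhl

Derivation:
After op 1 (move_left): buffer="amuwl" (len 5), cursors c1@0 c2@1 c3@4, authorship .....
After op 2 (delete): buffer="mul" (len 3), cursors c1@0 c2@0 c3@2, authorship ...
After op 3 (delete): buffer="ml" (len 2), cursors c1@0 c2@0 c3@1, authorship ..
After op 4 (add_cursor(2)): buffer="ml" (len 2), cursors c1@0 c2@0 c3@1 c4@2, authorship ..
After op 5 (move_left): buffer="ml" (len 2), cursors c1@0 c2@0 c3@0 c4@1, authorship ..
After op 6 (insert('h')): buffer="hhhmhl" (len 6), cursors c1@3 c2@3 c3@3 c4@5, authorship 123.4.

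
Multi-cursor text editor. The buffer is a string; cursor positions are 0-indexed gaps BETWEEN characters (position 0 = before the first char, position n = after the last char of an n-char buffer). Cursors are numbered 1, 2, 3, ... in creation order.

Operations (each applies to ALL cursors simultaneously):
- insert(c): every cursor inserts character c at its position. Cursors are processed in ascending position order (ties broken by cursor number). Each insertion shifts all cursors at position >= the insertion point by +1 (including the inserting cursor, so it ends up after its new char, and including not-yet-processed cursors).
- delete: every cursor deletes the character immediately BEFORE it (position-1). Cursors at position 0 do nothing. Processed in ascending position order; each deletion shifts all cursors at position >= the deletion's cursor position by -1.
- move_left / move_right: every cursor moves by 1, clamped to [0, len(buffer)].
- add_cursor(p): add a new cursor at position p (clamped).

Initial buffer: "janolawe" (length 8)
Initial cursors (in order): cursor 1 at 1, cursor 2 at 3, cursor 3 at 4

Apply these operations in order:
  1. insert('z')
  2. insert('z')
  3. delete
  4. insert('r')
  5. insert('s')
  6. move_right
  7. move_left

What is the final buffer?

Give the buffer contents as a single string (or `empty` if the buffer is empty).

Answer: jzrsanzrsozrslawe

Derivation:
After op 1 (insert('z')): buffer="jzanzozlawe" (len 11), cursors c1@2 c2@5 c3@7, authorship .1..2.3....
After op 2 (insert('z')): buffer="jzzanzzozzlawe" (len 14), cursors c1@3 c2@7 c3@10, authorship .11..22.33....
After op 3 (delete): buffer="jzanzozlawe" (len 11), cursors c1@2 c2@5 c3@7, authorship .1..2.3....
After op 4 (insert('r')): buffer="jzranzrozrlawe" (len 14), cursors c1@3 c2@7 c3@10, authorship .11..22.33....
After op 5 (insert('s')): buffer="jzrsanzrsozrslawe" (len 17), cursors c1@4 c2@9 c3@13, authorship .111..222.333....
After op 6 (move_right): buffer="jzrsanzrsozrslawe" (len 17), cursors c1@5 c2@10 c3@14, authorship .111..222.333....
After op 7 (move_left): buffer="jzrsanzrsozrslawe" (len 17), cursors c1@4 c2@9 c3@13, authorship .111..222.333....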